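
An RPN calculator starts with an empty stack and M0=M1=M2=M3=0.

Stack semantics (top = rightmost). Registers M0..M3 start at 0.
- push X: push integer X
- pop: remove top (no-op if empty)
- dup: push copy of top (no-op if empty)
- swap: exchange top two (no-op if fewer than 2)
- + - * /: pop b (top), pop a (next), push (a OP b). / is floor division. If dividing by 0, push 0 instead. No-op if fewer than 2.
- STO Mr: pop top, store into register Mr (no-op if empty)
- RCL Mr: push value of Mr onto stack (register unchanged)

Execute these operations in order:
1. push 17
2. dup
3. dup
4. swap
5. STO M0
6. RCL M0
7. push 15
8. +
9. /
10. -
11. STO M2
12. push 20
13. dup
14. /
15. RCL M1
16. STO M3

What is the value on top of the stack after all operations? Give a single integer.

Answer: 1

Derivation:
After op 1 (push 17): stack=[17] mem=[0,0,0,0]
After op 2 (dup): stack=[17,17] mem=[0,0,0,0]
After op 3 (dup): stack=[17,17,17] mem=[0,0,0,0]
After op 4 (swap): stack=[17,17,17] mem=[0,0,0,0]
After op 5 (STO M0): stack=[17,17] mem=[17,0,0,0]
After op 6 (RCL M0): stack=[17,17,17] mem=[17,0,0,0]
After op 7 (push 15): stack=[17,17,17,15] mem=[17,0,0,0]
After op 8 (+): stack=[17,17,32] mem=[17,0,0,0]
After op 9 (/): stack=[17,0] mem=[17,0,0,0]
After op 10 (-): stack=[17] mem=[17,0,0,0]
After op 11 (STO M2): stack=[empty] mem=[17,0,17,0]
After op 12 (push 20): stack=[20] mem=[17,0,17,0]
After op 13 (dup): stack=[20,20] mem=[17,0,17,0]
After op 14 (/): stack=[1] mem=[17,0,17,0]
After op 15 (RCL M1): stack=[1,0] mem=[17,0,17,0]
After op 16 (STO M3): stack=[1] mem=[17,0,17,0]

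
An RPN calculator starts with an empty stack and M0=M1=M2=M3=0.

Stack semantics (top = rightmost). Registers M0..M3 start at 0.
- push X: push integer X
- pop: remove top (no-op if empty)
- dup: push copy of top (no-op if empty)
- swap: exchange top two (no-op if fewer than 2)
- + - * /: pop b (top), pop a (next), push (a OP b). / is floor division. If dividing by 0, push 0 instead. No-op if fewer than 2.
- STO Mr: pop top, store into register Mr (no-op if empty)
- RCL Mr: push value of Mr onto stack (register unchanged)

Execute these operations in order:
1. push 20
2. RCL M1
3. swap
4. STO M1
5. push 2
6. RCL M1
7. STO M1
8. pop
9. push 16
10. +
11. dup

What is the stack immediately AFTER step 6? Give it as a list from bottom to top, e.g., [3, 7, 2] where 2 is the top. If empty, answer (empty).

After op 1 (push 20): stack=[20] mem=[0,0,0,0]
After op 2 (RCL M1): stack=[20,0] mem=[0,0,0,0]
After op 3 (swap): stack=[0,20] mem=[0,0,0,0]
After op 4 (STO M1): stack=[0] mem=[0,20,0,0]
After op 5 (push 2): stack=[0,2] mem=[0,20,0,0]
After op 6 (RCL M1): stack=[0,2,20] mem=[0,20,0,0]

[0, 2, 20]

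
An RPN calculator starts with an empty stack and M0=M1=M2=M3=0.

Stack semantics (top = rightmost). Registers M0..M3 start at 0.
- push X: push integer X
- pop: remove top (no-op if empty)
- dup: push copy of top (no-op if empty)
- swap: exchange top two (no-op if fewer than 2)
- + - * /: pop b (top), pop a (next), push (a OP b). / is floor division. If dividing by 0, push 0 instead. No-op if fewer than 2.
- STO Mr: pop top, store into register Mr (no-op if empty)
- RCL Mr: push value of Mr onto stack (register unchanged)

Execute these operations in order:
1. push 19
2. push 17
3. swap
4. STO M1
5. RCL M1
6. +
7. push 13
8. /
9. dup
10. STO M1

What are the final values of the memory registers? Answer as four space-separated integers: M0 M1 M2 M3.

After op 1 (push 19): stack=[19] mem=[0,0,0,0]
After op 2 (push 17): stack=[19,17] mem=[0,0,0,0]
After op 3 (swap): stack=[17,19] mem=[0,0,0,0]
After op 4 (STO M1): stack=[17] mem=[0,19,0,0]
After op 5 (RCL M1): stack=[17,19] mem=[0,19,0,0]
After op 6 (+): stack=[36] mem=[0,19,0,0]
After op 7 (push 13): stack=[36,13] mem=[0,19,0,0]
After op 8 (/): stack=[2] mem=[0,19,0,0]
After op 9 (dup): stack=[2,2] mem=[0,19,0,0]
After op 10 (STO M1): stack=[2] mem=[0,2,0,0]

Answer: 0 2 0 0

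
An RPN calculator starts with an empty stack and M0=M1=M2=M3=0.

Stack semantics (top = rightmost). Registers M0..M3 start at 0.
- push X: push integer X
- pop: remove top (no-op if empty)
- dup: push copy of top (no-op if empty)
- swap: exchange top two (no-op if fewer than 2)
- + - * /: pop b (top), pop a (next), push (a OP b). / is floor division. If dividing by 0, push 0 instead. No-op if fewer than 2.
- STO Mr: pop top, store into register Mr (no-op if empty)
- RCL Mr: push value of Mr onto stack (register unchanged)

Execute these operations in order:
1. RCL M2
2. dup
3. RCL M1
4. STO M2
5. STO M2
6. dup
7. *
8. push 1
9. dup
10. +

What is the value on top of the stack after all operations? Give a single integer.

Answer: 2

Derivation:
After op 1 (RCL M2): stack=[0] mem=[0,0,0,0]
After op 2 (dup): stack=[0,0] mem=[0,0,0,0]
After op 3 (RCL M1): stack=[0,0,0] mem=[0,0,0,0]
After op 4 (STO M2): stack=[0,0] mem=[0,0,0,0]
After op 5 (STO M2): stack=[0] mem=[0,0,0,0]
After op 6 (dup): stack=[0,0] mem=[0,0,0,0]
After op 7 (*): stack=[0] mem=[0,0,0,0]
After op 8 (push 1): stack=[0,1] mem=[0,0,0,0]
After op 9 (dup): stack=[0,1,1] mem=[0,0,0,0]
After op 10 (+): stack=[0,2] mem=[0,0,0,0]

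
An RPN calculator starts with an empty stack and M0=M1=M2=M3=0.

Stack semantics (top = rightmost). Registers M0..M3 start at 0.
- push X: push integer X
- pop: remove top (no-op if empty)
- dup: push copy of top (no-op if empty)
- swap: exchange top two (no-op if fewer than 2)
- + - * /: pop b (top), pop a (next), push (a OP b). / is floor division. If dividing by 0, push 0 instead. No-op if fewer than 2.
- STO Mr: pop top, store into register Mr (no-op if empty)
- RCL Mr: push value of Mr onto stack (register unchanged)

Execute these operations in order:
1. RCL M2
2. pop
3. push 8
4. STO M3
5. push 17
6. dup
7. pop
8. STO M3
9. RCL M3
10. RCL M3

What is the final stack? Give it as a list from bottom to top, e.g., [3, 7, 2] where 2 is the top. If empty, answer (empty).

Answer: [17, 17]

Derivation:
After op 1 (RCL M2): stack=[0] mem=[0,0,0,0]
After op 2 (pop): stack=[empty] mem=[0,0,0,0]
After op 3 (push 8): stack=[8] mem=[0,0,0,0]
After op 4 (STO M3): stack=[empty] mem=[0,0,0,8]
After op 5 (push 17): stack=[17] mem=[0,0,0,8]
After op 6 (dup): stack=[17,17] mem=[0,0,0,8]
After op 7 (pop): stack=[17] mem=[0,0,0,8]
After op 8 (STO M3): stack=[empty] mem=[0,0,0,17]
After op 9 (RCL M3): stack=[17] mem=[0,0,0,17]
After op 10 (RCL M3): stack=[17,17] mem=[0,0,0,17]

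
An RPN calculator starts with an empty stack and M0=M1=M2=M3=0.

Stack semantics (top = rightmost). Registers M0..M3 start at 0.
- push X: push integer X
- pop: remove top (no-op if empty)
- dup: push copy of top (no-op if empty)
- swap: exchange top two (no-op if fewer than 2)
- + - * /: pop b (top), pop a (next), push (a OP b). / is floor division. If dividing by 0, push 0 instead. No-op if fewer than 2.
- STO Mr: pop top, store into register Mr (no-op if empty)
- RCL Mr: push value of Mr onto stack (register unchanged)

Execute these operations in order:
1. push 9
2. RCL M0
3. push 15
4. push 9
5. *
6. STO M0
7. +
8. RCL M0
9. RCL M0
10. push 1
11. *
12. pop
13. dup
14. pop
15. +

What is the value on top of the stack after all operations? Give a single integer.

After op 1 (push 9): stack=[9] mem=[0,0,0,0]
After op 2 (RCL M0): stack=[9,0] mem=[0,0,0,0]
After op 3 (push 15): stack=[9,0,15] mem=[0,0,0,0]
After op 4 (push 9): stack=[9,0,15,9] mem=[0,0,0,0]
After op 5 (*): stack=[9,0,135] mem=[0,0,0,0]
After op 6 (STO M0): stack=[9,0] mem=[135,0,0,0]
After op 7 (+): stack=[9] mem=[135,0,0,0]
After op 8 (RCL M0): stack=[9,135] mem=[135,0,0,0]
After op 9 (RCL M0): stack=[9,135,135] mem=[135,0,0,0]
After op 10 (push 1): stack=[9,135,135,1] mem=[135,0,0,0]
After op 11 (*): stack=[9,135,135] mem=[135,0,0,0]
After op 12 (pop): stack=[9,135] mem=[135,0,0,0]
After op 13 (dup): stack=[9,135,135] mem=[135,0,0,0]
After op 14 (pop): stack=[9,135] mem=[135,0,0,0]
After op 15 (+): stack=[144] mem=[135,0,0,0]

Answer: 144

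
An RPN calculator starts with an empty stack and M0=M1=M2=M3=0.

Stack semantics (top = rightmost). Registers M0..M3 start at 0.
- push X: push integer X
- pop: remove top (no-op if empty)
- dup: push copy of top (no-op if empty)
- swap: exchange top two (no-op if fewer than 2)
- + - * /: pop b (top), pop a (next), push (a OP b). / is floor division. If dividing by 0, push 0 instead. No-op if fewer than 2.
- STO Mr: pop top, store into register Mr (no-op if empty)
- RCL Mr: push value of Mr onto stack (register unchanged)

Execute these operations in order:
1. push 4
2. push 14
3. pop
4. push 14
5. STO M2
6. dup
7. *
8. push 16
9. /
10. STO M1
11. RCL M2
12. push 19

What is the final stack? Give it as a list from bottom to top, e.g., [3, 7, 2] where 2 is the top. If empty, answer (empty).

Answer: [14, 19]

Derivation:
After op 1 (push 4): stack=[4] mem=[0,0,0,0]
After op 2 (push 14): stack=[4,14] mem=[0,0,0,0]
After op 3 (pop): stack=[4] mem=[0,0,0,0]
After op 4 (push 14): stack=[4,14] mem=[0,0,0,0]
After op 5 (STO M2): stack=[4] mem=[0,0,14,0]
After op 6 (dup): stack=[4,4] mem=[0,0,14,0]
After op 7 (*): stack=[16] mem=[0,0,14,0]
After op 8 (push 16): stack=[16,16] mem=[0,0,14,0]
After op 9 (/): stack=[1] mem=[0,0,14,0]
After op 10 (STO M1): stack=[empty] mem=[0,1,14,0]
After op 11 (RCL M2): stack=[14] mem=[0,1,14,0]
After op 12 (push 19): stack=[14,19] mem=[0,1,14,0]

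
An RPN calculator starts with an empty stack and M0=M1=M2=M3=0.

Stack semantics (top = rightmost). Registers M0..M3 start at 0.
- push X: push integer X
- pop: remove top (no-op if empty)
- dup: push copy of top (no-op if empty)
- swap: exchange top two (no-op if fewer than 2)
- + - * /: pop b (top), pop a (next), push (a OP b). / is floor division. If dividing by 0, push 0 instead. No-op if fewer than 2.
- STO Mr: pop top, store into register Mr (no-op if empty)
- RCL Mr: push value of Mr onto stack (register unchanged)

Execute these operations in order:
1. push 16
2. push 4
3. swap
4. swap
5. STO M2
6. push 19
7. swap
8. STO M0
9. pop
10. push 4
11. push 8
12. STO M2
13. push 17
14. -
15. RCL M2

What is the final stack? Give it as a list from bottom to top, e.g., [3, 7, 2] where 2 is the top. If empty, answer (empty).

Answer: [-13, 8]

Derivation:
After op 1 (push 16): stack=[16] mem=[0,0,0,0]
After op 2 (push 4): stack=[16,4] mem=[0,0,0,0]
After op 3 (swap): stack=[4,16] mem=[0,0,0,0]
After op 4 (swap): stack=[16,4] mem=[0,0,0,0]
After op 5 (STO M2): stack=[16] mem=[0,0,4,0]
After op 6 (push 19): stack=[16,19] mem=[0,0,4,0]
After op 7 (swap): stack=[19,16] mem=[0,0,4,0]
After op 8 (STO M0): stack=[19] mem=[16,0,4,0]
After op 9 (pop): stack=[empty] mem=[16,0,4,0]
After op 10 (push 4): stack=[4] mem=[16,0,4,0]
After op 11 (push 8): stack=[4,8] mem=[16,0,4,0]
After op 12 (STO M2): stack=[4] mem=[16,0,8,0]
After op 13 (push 17): stack=[4,17] mem=[16,0,8,0]
After op 14 (-): stack=[-13] mem=[16,0,8,0]
After op 15 (RCL M2): stack=[-13,8] mem=[16,0,8,0]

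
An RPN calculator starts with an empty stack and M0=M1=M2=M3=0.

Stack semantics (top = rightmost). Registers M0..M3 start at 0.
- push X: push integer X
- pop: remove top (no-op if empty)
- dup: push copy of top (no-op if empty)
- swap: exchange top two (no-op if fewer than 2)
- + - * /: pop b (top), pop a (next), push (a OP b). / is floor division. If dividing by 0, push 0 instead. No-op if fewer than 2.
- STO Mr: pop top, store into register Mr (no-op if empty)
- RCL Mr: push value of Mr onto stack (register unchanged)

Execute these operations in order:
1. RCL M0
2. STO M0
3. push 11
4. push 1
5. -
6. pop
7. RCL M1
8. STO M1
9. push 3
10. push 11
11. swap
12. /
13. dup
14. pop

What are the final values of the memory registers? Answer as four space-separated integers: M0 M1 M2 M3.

Answer: 0 0 0 0

Derivation:
After op 1 (RCL M0): stack=[0] mem=[0,0,0,0]
After op 2 (STO M0): stack=[empty] mem=[0,0,0,0]
After op 3 (push 11): stack=[11] mem=[0,0,0,0]
After op 4 (push 1): stack=[11,1] mem=[0,0,0,0]
After op 5 (-): stack=[10] mem=[0,0,0,0]
After op 6 (pop): stack=[empty] mem=[0,0,0,0]
After op 7 (RCL M1): stack=[0] mem=[0,0,0,0]
After op 8 (STO M1): stack=[empty] mem=[0,0,0,0]
After op 9 (push 3): stack=[3] mem=[0,0,0,0]
After op 10 (push 11): stack=[3,11] mem=[0,0,0,0]
After op 11 (swap): stack=[11,3] mem=[0,0,0,0]
After op 12 (/): stack=[3] mem=[0,0,0,0]
After op 13 (dup): stack=[3,3] mem=[0,0,0,0]
After op 14 (pop): stack=[3] mem=[0,0,0,0]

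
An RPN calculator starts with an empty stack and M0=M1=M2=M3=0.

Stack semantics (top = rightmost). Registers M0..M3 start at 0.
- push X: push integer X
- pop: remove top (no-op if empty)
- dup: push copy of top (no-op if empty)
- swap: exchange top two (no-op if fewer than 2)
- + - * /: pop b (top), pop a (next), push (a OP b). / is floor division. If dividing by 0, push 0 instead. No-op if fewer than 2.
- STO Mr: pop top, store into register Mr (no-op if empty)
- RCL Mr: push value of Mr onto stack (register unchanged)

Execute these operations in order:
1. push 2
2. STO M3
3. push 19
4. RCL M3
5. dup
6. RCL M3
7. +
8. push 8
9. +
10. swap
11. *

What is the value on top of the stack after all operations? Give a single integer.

After op 1 (push 2): stack=[2] mem=[0,0,0,0]
After op 2 (STO M3): stack=[empty] mem=[0,0,0,2]
After op 3 (push 19): stack=[19] mem=[0,0,0,2]
After op 4 (RCL M3): stack=[19,2] mem=[0,0,0,2]
After op 5 (dup): stack=[19,2,2] mem=[0,0,0,2]
After op 6 (RCL M3): stack=[19,2,2,2] mem=[0,0,0,2]
After op 7 (+): stack=[19,2,4] mem=[0,0,0,2]
After op 8 (push 8): stack=[19,2,4,8] mem=[0,0,0,2]
After op 9 (+): stack=[19,2,12] mem=[0,0,0,2]
After op 10 (swap): stack=[19,12,2] mem=[0,0,0,2]
After op 11 (*): stack=[19,24] mem=[0,0,0,2]

Answer: 24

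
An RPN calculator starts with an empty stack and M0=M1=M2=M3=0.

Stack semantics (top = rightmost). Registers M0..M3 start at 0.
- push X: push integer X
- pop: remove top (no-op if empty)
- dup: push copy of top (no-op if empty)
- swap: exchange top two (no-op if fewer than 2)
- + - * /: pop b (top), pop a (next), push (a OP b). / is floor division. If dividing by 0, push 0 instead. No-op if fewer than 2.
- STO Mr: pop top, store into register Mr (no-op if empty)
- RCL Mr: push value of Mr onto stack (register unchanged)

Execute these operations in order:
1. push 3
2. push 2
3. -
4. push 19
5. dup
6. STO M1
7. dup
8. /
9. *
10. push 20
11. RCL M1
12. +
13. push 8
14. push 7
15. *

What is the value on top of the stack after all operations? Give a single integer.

After op 1 (push 3): stack=[3] mem=[0,0,0,0]
After op 2 (push 2): stack=[3,2] mem=[0,0,0,0]
After op 3 (-): stack=[1] mem=[0,0,0,0]
After op 4 (push 19): stack=[1,19] mem=[0,0,0,0]
After op 5 (dup): stack=[1,19,19] mem=[0,0,0,0]
After op 6 (STO M1): stack=[1,19] mem=[0,19,0,0]
After op 7 (dup): stack=[1,19,19] mem=[0,19,0,0]
After op 8 (/): stack=[1,1] mem=[0,19,0,0]
After op 9 (*): stack=[1] mem=[0,19,0,0]
After op 10 (push 20): stack=[1,20] mem=[0,19,0,0]
After op 11 (RCL M1): stack=[1,20,19] mem=[0,19,0,0]
After op 12 (+): stack=[1,39] mem=[0,19,0,0]
After op 13 (push 8): stack=[1,39,8] mem=[0,19,0,0]
After op 14 (push 7): stack=[1,39,8,7] mem=[0,19,0,0]
After op 15 (*): stack=[1,39,56] mem=[0,19,0,0]

Answer: 56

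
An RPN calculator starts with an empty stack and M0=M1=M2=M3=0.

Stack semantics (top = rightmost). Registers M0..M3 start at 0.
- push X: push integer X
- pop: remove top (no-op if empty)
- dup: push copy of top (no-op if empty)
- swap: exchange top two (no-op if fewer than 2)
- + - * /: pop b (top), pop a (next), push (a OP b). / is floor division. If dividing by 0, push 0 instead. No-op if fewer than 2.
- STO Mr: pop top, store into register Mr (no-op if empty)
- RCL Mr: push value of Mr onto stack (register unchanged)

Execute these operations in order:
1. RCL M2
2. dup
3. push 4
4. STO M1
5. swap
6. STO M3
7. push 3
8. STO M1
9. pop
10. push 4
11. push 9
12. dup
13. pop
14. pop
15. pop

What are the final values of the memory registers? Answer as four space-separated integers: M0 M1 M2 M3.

After op 1 (RCL M2): stack=[0] mem=[0,0,0,0]
After op 2 (dup): stack=[0,0] mem=[0,0,0,0]
After op 3 (push 4): stack=[0,0,4] mem=[0,0,0,0]
After op 4 (STO M1): stack=[0,0] mem=[0,4,0,0]
After op 5 (swap): stack=[0,0] mem=[0,4,0,0]
After op 6 (STO M3): stack=[0] mem=[0,4,0,0]
After op 7 (push 3): stack=[0,3] mem=[0,4,0,0]
After op 8 (STO M1): stack=[0] mem=[0,3,0,0]
After op 9 (pop): stack=[empty] mem=[0,3,0,0]
After op 10 (push 4): stack=[4] mem=[0,3,0,0]
After op 11 (push 9): stack=[4,9] mem=[0,3,0,0]
After op 12 (dup): stack=[4,9,9] mem=[0,3,0,0]
After op 13 (pop): stack=[4,9] mem=[0,3,0,0]
After op 14 (pop): stack=[4] mem=[0,3,0,0]
After op 15 (pop): stack=[empty] mem=[0,3,0,0]

Answer: 0 3 0 0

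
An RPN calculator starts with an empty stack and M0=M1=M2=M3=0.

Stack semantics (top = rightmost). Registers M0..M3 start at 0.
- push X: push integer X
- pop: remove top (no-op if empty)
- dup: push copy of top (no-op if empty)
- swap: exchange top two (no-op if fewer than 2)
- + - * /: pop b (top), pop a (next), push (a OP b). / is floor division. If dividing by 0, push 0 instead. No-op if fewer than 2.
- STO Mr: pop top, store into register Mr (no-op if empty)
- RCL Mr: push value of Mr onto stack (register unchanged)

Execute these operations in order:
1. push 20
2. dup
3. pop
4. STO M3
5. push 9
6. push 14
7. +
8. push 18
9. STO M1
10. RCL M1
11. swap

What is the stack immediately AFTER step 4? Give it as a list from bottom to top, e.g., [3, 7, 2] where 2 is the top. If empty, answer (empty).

After op 1 (push 20): stack=[20] mem=[0,0,0,0]
After op 2 (dup): stack=[20,20] mem=[0,0,0,0]
After op 3 (pop): stack=[20] mem=[0,0,0,0]
After op 4 (STO M3): stack=[empty] mem=[0,0,0,20]

(empty)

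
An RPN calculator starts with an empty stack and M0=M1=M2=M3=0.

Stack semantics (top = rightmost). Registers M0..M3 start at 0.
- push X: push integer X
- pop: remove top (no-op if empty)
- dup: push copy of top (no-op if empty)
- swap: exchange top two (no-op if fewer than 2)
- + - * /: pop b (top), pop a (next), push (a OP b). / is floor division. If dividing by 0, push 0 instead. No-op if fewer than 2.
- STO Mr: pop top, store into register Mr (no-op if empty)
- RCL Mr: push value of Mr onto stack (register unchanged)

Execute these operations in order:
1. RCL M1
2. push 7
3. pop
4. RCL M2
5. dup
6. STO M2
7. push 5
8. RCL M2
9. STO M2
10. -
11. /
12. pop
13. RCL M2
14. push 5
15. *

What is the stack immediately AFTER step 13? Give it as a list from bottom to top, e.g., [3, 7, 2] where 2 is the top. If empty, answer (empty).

After op 1 (RCL M1): stack=[0] mem=[0,0,0,0]
After op 2 (push 7): stack=[0,7] mem=[0,0,0,0]
After op 3 (pop): stack=[0] mem=[0,0,0,0]
After op 4 (RCL M2): stack=[0,0] mem=[0,0,0,0]
After op 5 (dup): stack=[0,0,0] mem=[0,0,0,0]
After op 6 (STO M2): stack=[0,0] mem=[0,0,0,0]
After op 7 (push 5): stack=[0,0,5] mem=[0,0,0,0]
After op 8 (RCL M2): stack=[0,0,5,0] mem=[0,0,0,0]
After op 9 (STO M2): stack=[0,0,5] mem=[0,0,0,0]
After op 10 (-): stack=[0,-5] mem=[0,0,0,0]
After op 11 (/): stack=[0] mem=[0,0,0,0]
After op 12 (pop): stack=[empty] mem=[0,0,0,0]
After op 13 (RCL M2): stack=[0] mem=[0,0,0,0]

[0]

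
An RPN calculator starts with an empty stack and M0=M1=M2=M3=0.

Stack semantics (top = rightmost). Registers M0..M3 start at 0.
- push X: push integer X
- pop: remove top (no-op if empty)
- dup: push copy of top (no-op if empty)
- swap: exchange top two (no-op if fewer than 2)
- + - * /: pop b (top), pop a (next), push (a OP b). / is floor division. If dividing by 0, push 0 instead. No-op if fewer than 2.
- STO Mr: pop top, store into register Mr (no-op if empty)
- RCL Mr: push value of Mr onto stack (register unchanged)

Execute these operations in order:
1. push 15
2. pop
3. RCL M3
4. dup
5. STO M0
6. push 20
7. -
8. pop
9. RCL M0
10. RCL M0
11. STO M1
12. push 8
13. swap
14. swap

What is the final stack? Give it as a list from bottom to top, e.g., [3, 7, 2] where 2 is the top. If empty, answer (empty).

Answer: [0, 8]

Derivation:
After op 1 (push 15): stack=[15] mem=[0,0,0,0]
After op 2 (pop): stack=[empty] mem=[0,0,0,0]
After op 3 (RCL M3): stack=[0] mem=[0,0,0,0]
After op 4 (dup): stack=[0,0] mem=[0,0,0,0]
After op 5 (STO M0): stack=[0] mem=[0,0,0,0]
After op 6 (push 20): stack=[0,20] mem=[0,0,0,0]
After op 7 (-): stack=[-20] mem=[0,0,0,0]
After op 8 (pop): stack=[empty] mem=[0,0,0,0]
After op 9 (RCL M0): stack=[0] mem=[0,0,0,0]
After op 10 (RCL M0): stack=[0,0] mem=[0,0,0,0]
After op 11 (STO M1): stack=[0] mem=[0,0,0,0]
After op 12 (push 8): stack=[0,8] mem=[0,0,0,0]
After op 13 (swap): stack=[8,0] mem=[0,0,0,0]
After op 14 (swap): stack=[0,8] mem=[0,0,0,0]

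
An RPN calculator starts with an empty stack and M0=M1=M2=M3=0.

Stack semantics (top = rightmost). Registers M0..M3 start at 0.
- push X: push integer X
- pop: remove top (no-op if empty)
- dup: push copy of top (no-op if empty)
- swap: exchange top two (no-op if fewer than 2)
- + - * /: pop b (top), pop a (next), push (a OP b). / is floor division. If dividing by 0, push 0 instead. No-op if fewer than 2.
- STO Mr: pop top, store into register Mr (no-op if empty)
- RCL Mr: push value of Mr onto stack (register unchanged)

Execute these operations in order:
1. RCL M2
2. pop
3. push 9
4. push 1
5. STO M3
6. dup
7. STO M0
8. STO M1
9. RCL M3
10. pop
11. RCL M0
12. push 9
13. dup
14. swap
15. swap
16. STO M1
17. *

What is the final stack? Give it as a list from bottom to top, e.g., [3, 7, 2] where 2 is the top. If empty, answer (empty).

Answer: [81]

Derivation:
After op 1 (RCL M2): stack=[0] mem=[0,0,0,0]
After op 2 (pop): stack=[empty] mem=[0,0,0,0]
After op 3 (push 9): stack=[9] mem=[0,0,0,0]
After op 4 (push 1): stack=[9,1] mem=[0,0,0,0]
After op 5 (STO M3): stack=[9] mem=[0,0,0,1]
After op 6 (dup): stack=[9,9] mem=[0,0,0,1]
After op 7 (STO M0): stack=[9] mem=[9,0,0,1]
After op 8 (STO M1): stack=[empty] mem=[9,9,0,1]
After op 9 (RCL M3): stack=[1] mem=[9,9,0,1]
After op 10 (pop): stack=[empty] mem=[9,9,0,1]
After op 11 (RCL M0): stack=[9] mem=[9,9,0,1]
After op 12 (push 9): stack=[9,9] mem=[9,9,0,1]
After op 13 (dup): stack=[9,9,9] mem=[9,9,0,1]
After op 14 (swap): stack=[9,9,9] mem=[9,9,0,1]
After op 15 (swap): stack=[9,9,9] mem=[9,9,0,1]
After op 16 (STO M1): stack=[9,9] mem=[9,9,0,1]
After op 17 (*): stack=[81] mem=[9,9,0,1]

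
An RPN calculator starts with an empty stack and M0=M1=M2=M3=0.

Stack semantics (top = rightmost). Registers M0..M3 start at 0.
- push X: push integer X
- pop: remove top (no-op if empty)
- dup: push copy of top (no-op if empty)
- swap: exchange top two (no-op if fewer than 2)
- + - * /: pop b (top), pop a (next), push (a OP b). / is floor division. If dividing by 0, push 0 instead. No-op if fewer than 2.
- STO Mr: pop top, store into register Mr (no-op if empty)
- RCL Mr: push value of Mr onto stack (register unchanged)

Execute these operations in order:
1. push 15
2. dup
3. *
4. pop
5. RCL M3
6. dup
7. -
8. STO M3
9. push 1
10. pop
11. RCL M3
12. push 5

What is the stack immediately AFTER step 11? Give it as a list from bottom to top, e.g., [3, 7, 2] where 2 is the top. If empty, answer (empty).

After op 1 (push 15): stack=[15] mem=[0,0,0,0]
After op 2 (dup): stack=[15,15] mem=[0,0,0,0]
After op 3 (*): stack=[225] mem=[0,0,0,0]
After op 4 (pop): stack=[empty] mem=[0,0,0,0]
After op 5 (RCL M3): stack=[0] mem=[0,0,0,0]
After op 6 (dup): stack=[0,0] mem=[0,0,0,0]
After op 7 (-): stack=[0] mem=[0,0,0,0]
After op 8 (STO M3): stack=[empty] mem=[0,0,0,0]
After op 9 (push 1): stack=[1] mem=[0,0,0,0]
After op 10 (pop): stack=[empty] mem=[0,0,0,0]
After op 11 (RCL M3): stack=[0] mem=[0,0,0,0]

[0]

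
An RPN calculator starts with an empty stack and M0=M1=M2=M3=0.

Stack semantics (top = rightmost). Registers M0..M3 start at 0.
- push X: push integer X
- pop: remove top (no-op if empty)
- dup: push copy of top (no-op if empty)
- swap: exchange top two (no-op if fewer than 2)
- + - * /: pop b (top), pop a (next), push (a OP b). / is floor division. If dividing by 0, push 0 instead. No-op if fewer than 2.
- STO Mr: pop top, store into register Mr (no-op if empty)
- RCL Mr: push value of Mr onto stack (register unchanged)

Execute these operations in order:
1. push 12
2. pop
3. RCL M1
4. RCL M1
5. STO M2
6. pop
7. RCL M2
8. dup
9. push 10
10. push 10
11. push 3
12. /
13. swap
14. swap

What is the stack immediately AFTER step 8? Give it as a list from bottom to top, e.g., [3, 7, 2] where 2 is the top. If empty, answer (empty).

After op 1 (push 12): stack=[12] mem=[0,0,0,0]
After op 2 (pop): stack=[empty] mem=[0,0,0,0]
After op 3 (RCL M1): stack=[0] mem=[0,0,0,0]
After op 4 (RCL M1): stack=[0,0] mem=[0,0,0,0]
After op 5 (STO M2): stack=[0] mem=[0,0,0,0]
After op 6 (pop): stack=[empty] mem=[0,0,0,0]
After op 7 (RCL M2): stack=[0] mem=[0,0,0,0]
After op 8 (dup): stack=[0,0] mem=[0,0,0,0]

[0, 0]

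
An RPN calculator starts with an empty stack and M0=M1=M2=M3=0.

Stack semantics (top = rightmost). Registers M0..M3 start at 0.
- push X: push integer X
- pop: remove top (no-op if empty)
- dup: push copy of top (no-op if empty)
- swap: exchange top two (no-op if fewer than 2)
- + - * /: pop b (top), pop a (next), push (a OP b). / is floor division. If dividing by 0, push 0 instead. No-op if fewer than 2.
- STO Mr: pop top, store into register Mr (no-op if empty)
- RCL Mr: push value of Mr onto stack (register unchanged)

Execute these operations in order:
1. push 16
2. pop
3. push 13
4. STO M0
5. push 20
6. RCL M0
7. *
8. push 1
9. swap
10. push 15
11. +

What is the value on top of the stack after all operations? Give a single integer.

Answer: 275

Derivation:
After op 1 (push 16): stack=[16] mem=[0,0,0,0]
After op 2 (pop): stack=[empty] mem=[0,0,0,0]
After op 3 (push 13): stack=[13] mem=[0,0,0,0]
After op 4 (STO M0): stack=[empty] mem=[13,0,0,0]
After op 5 (push 20): stack=[20] mem=[13,0,0,0]
After op 6 (RCL M0): stack=[20,13] mem=[13,0,0,0]
After op 7 (*): stack=[260] mem=[13,0,0,0]
After op 8 (push 1): stack=[260,1] mem=[13,0,0,0]
After op 9 (swap): stack=[1,260] mem=[13,0,0,0]
After op 10 (push 15): stack=[1,260,15] mem=[13,0,0,0]
After op 11 (+): stack=[1,275] mem=[13,0,0,0]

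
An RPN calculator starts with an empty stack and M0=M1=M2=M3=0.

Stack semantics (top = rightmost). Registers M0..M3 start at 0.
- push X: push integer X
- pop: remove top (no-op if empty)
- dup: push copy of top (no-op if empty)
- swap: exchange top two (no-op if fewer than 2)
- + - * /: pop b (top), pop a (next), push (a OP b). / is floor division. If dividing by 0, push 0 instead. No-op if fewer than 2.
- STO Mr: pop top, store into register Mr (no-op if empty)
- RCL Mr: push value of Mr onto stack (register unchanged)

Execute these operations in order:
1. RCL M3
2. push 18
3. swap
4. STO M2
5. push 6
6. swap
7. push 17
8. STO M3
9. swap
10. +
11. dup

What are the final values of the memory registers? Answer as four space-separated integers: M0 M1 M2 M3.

Answer: 0 0 0 17

Derivation:
After op 1 (RCL M3): stack=[0] mem=[0,0,0,0]
After op 2 (push 18): stack=[0,18] mem=[0,0,0,0]
After op 3 (swap): stack=[18,0] mem=[0,0,0,0]
After op 4 (STO M2): stack=[18] mem=[0,0,0,0]
After op 5 (push 6): stack=[18,6] mem=[0,0,0,0]
After op 6 (swap): stack=[6,18] mem=[0,0,0,0]
After op 7 (push 17): stack=[6,18,17] mem=[0,0,0,0]
After op 8 (STO M3): stack=[6,18] mem=[0,0,0,17]
After op 9 (swap): stack=[18,6] mem=[0,0,0,17]
After op 10 (+): stack=[24] mem=[0,0,0,17]
After op 11 (dup): stack=[24,24] mem=[0,0,0,17]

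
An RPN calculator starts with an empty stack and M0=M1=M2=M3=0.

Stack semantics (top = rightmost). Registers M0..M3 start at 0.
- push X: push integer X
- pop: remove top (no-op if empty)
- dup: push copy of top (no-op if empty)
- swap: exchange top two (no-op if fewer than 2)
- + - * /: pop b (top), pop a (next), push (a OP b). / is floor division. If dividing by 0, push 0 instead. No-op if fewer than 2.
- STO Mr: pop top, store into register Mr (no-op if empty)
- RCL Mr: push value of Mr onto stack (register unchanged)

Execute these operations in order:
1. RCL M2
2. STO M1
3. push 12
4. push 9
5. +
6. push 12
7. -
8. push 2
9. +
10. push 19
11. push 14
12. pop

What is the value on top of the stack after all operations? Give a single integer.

After op 1 (RCL M2): stack=[0] mem=[0,0,0,0]
After op 2 (STO M1): stack=[empty] mem=[0,0,0,0]
After op 3 (push 12): stack=[12] mem=[0,0,0,0]
After op 4 (push 9): stack=[12,9] mem=[0,0,0,0]
After op 5 (+): stack=[21] mem=[0,0,0,0]
After op 6 (push 12): stack=[21,12] mem=[0,0,0,0]
After op 7 (-): stack=[9] mem=[0,0,0,0]
After op 8 (push 2): stack=[9,2] mem=[0,0,0,0]
After op 9 (+): stack=[11] mem=[0,0,0,0]
After op 10 (push 19): stack=[11,19] mem=[0,0,0,0]
After op 11 (push 14): stack=[11,19,14] mem=[0,0,0,0]
After op 12 (pop): stack=[11,19] mem=[0,0,0,0]

Answer: 19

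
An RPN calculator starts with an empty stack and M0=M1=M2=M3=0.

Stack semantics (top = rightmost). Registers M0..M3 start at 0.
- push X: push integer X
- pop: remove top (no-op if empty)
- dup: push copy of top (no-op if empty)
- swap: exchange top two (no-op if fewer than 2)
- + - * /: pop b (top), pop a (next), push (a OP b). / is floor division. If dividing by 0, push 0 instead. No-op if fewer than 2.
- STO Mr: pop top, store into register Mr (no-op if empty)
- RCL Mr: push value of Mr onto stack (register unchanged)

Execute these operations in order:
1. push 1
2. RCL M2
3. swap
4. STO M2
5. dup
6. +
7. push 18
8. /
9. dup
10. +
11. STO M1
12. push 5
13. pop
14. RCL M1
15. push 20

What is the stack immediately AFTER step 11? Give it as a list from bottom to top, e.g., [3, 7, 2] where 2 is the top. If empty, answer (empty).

After op 1 (push 1): stack=[1] mem=[0,0,0,0]
After op 2 (RCL M2): stack=[1,0] mem=[0,0,0,0]
After op 3 (swap): stack=[0,1] mem=[0,0,0,0]
After op 4 (STO M2): stack=[0] mem=[0,0,1,0]
After op 5 (dup): stack=[0,0] mem=[0,0,1,0]
After op 6 (+): stack=[0] mem=[0,0,1,0]
After op 7 (push 18): stack=[0,18] mem=[0,0,1,0]
After op 8 (/): stack=[0] mem=[0,0,1,0]
After op 9 (dup): stack=[0,0] mem=[0,0,1,0]
After op 10 (+): stack=[0] mem=[0,0,1,0]
After op 11 (STO M1): stack=[empty] mem=[0,0,1,0]

(empty)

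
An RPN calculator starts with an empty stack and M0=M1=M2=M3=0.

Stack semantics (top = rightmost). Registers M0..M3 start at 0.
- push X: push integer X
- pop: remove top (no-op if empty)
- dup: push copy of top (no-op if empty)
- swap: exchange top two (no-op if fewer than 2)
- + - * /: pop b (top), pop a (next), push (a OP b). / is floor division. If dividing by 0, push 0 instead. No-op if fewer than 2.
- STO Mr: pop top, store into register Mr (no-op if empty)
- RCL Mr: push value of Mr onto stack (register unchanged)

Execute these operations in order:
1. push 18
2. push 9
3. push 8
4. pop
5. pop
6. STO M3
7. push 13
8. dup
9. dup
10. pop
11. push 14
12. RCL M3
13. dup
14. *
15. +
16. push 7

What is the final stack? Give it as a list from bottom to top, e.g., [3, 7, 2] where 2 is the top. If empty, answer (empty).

Answer: [13, 13, 338, 7]

Derivation:
After op 1 (push 18): stack=[18] mem=[0,0,0,0]
After op 2 (push 9): stack=[18,9] mem=[0,0,0,0]
After op 3 (push 8): stack=[18,9,8] mem=[0,0,0,0]
After op 4 (pop): stack=[18,9] mem=[0,0,0,0]
After op 5 (pop): stack=[18] mem=[0,0,0,0]
After op 6 (STO M3): stack=[empty] mem=[0,0,0,18]
After op 7 (push 13): stack=[13] mem=[0,0,0,18]
After op 8 (dup): stack=[13,13] mem=[0,0,0,18]
After op 9 (dup): stack=[13,13,13] mem=[0,0,0,18]
After op 10 (pop): stack=[13,13] mem=[0,0,0,18]
After op 11 (push 14): stack=[13,13,14] mem=[0,0,0,18]
After op 12 (RCL M3): stack=[13,13,14,18] mem=[0,0,0,18]
After op 13 (dup): stack=[13,13,14,18,18] mem=[0,0,0,18]
After op 14 (*): stack=[13,13,14,324] mem=[0,0,0,18]
After op 15 (+): stack=[13,13,338] mem=[0,0,0,18]
After op 16 (push 7): stack=[13,13,338,7] mem=[0,0,0,18]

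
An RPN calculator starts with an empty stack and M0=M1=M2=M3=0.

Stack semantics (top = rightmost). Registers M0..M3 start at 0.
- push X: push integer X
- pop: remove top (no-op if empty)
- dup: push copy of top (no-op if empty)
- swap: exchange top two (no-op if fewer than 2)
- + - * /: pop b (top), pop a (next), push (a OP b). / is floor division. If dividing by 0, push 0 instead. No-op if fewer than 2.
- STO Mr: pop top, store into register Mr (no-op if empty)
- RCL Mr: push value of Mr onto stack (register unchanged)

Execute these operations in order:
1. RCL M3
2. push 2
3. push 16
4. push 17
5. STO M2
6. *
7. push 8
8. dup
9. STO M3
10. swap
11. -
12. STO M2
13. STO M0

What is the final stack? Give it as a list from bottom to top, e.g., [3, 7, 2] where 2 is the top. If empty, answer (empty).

Answer: (empty)

Derivation:
After op 1 (RCL M3): stack=[0] mem=[0,0,0,0]
After op 2 (push 2): stack=[0,2] mem=[0,0,0,0]
After op 3 (push 16): stack=[0,2,16] mem=[0,0,0,0]
After op 4 (push 17): stack=[0,2,16,17] mem=[0,0,0,0]
After op 5 (STO M2): stack=[0,2,16] mem=[0,0,17,0]
After op 6 (*): stack=[0,32] mem=[0,0,17,0]
After op 7 (push 8): stack=[0,32,8] mem=[0,0,17,0]
After op 8 (dup): stack=[0,32,8,8] mem=[0,0,17,0]
After op 9 (STO M3): stack=[0,32,8] mem=[0,0,17,8]
After op 10 (swap): stack=[0,8,32] mem=[0,0,17,8]
After op 11 (-): stack=[0,-24] mem=[0,0,17,8]
After op 12 (STO M2): stack=[0] mem=[0,0,-24,8]
After op 13 (STO M0): stack=[empty] mem=[0,0,-24,8]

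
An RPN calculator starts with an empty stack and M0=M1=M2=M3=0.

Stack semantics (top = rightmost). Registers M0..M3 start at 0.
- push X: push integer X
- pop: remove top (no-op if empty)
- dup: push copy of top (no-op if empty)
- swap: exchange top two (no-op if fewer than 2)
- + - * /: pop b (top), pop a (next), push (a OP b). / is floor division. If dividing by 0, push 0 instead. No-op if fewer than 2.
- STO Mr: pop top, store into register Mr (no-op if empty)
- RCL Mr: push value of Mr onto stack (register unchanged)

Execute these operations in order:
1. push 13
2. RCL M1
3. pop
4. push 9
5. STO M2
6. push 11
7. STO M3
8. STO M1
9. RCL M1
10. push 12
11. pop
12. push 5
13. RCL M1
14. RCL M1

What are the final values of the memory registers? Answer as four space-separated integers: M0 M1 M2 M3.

After op 1 (push 13): stack=[13] mem=[0,0,0,0]
After op 2 (RCL M1): stack=[13,0] mem=[0,0,0,0]
After op 3 (pop): stack=[13] mem=[0,0,0,0]
After op 4 (push 9): stack=[13,9] mem=[0,0,0,0]
After op 5 (STO M2): stack=[13] mem=[0,0,9,0]
After op 6 (push 11): stack=[13,11] mem=[0,0,9,0]
After op 7 (STO M3): stack=[13] mem=[0,0,9,11]
After op 8 (STO M1): stack=[empty] mem=[0,13,9,11]
After op 9 (RCL M1): stack=[13] mem=[0,13,9,11]
After op 10 (push 12): stack=[13,12] mem=[0,13,9,11]
After op 11 (pop): stack=[13] mem=[0,13,9,11]
After op 12 (push 5): stack=[13,5] mem=[0,13,9,11]
After op 13 (RCL M1): stack=[13,5,13] mem=[0,13,9,11]
After op 14 (RCL M1): stack=[13,5,13,13] mem=[0,13,9,11]

Answer: 0 13 9 11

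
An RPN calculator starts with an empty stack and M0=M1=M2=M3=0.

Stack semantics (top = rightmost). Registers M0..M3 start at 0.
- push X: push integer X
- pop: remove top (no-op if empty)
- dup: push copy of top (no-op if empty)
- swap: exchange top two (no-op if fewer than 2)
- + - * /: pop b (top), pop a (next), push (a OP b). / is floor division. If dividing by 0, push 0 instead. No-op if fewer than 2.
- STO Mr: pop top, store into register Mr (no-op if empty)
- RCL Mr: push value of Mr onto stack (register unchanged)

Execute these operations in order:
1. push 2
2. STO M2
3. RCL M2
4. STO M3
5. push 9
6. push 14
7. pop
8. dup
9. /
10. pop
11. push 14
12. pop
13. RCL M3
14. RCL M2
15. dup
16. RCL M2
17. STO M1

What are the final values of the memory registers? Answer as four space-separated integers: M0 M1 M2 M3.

After op 1 (push 2): stack=[2] mem=[0,0,0,0]
After op 2 (STO M2): stack=[empty] mem=[0,0,2,0]
After op 3 (RCL M2): stack=[2] mem=[0,0,2,0]
After op 4 (STO M3): stack=[empty] mem=[0,0,2,2]
After op 5 (push 9): stack=[9] mem=[0,0,2,2]
After op 6 (push 14): stack=[9,14] mem=[0,0,2,2]
After op 7 (pop): stack=[9] mem=[0,0,2,2]
After op 8 (dup): stack=[9,9] mem=[0,0,2,2]
After op 9 (/): stack=[1] mem=[0,0,2,2]
After op 10 (pop): stack=[empty] mem=[0,0,2,2]
After op 11 (push 14): stack=[14] mem=[0,0,2,2]
After op 12 (pop): stack=[empty] mem=[0,0,2,2]
After op 13 (RCL M3): stack=[2] mem=[0,0,2,2]
After op 14 (RCL M2): stack=[2,2] mem=[0,0,2,2]
After op 15 (dup): stack=[2,2,2] mem=[0,0,2,2]
After op 16 (RCL M2): stack=[2,2,2,2] mem=[0,0,2,2]
After op 17 (STO M1): stack=[2,2,2] mem=[0,2,2,2]

Answer: 0 2 2 2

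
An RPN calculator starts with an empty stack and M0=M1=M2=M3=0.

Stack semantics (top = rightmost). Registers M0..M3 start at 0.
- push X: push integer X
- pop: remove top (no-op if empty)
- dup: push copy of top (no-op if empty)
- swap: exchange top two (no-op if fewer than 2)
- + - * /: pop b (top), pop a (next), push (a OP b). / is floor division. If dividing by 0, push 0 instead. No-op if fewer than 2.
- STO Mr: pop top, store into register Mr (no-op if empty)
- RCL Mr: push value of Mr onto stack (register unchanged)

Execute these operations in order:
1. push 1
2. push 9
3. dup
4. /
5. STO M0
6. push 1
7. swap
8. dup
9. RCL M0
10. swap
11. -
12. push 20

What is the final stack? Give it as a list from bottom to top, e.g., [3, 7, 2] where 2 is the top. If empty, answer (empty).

After op 1 (push 1): stack=[1] mem=[0,0,0,0]
After op 2 (push 9): stack=[1,9] mem=[0,0,0,0]
After op 3 (dup): stack=[1,9,9] mem=[0,0,0,0]
After op 4 (/): stack=[1,1] mem=[0,0,0,0]
After op 5 (STO M0): stack=[1] mem=[1,0,0,0]
After op 6 (push 1): stack=[1,1] mem=[1,0,0,0]
After op 7 (swap): stack=[1,1] mem=[1,0,0,0]
After op 8 (dup): stack=[1,1,1] mem=[1,0,0,0]
After op 9 (RCL M0): stack=[1,1,1,1] mem=[1,0,0,0]
After op 10 (swap): stack=[1,1,1,1] mem=[1,0,0,0]
After op 11 (-): stack=[1,1,0] mem=[1,0,0,0]
After op 12 (push 20): stack=[1,1,0,20] mem=[1,0,0,0]

Answer: [1, 1, 0, 20]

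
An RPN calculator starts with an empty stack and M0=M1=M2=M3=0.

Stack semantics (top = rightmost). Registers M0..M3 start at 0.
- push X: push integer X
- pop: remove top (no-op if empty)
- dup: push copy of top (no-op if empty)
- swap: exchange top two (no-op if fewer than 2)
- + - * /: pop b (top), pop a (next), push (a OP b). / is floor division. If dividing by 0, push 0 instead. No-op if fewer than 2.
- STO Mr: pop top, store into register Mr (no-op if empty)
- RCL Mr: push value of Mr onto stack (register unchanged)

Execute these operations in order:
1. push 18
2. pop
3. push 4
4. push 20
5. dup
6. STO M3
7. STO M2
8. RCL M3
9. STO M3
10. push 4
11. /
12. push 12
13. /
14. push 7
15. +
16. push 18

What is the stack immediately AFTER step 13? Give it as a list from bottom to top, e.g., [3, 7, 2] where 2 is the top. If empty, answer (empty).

After op 1 (push 18): stack=[18] mem=[0,0,0,0]
After op 2 (pop): stack=[empty] mem=[0,0,0,0]
After op 3 (push 4): stack=[4] mem=[0,0,0,0]
After op 4 (push 20): stack=[4,20] mem=[0,0,0,0]
After op 5 (dup): stack=[4,20,20] mem=[0,0,0,0]
After op 6 (STO M3): stack=[4,20] mem=[0,0,0,20]
After op 7 (STO M2): stack=[4] mem=[0,0,20,20]
After op 8 (RCL M3): stack=[4,20] mem=[0,0,20,20]
After op 9 (STO M3): stack=[4] mem=[0,0,20,20]
After op 10 (push 4): stack=[4,4] mem=[0,0,20,20]
After op 11 (/): stack=[1] mem=[0,0,20,20]
After op 12 (push 12): stack=[1,12] mem=[0,0,20,20]
After op 13 (/): stack=[0] mem=[0,0,20,20]

[0]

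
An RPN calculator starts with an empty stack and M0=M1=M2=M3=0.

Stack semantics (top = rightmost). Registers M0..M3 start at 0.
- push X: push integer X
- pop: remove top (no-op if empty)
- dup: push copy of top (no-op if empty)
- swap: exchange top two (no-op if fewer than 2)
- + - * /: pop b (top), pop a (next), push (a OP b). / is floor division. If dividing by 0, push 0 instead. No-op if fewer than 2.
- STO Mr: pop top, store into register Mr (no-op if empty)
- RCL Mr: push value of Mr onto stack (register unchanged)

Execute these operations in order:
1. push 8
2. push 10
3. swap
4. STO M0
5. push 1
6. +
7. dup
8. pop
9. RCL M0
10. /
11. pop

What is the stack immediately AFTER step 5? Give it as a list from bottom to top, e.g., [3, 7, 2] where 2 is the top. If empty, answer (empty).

After op 1 (push 8): stack=[8] mem=[0,0,0,0]
After op 2 (push 10): stack=[8,10] mem=[0,0,0,0]
After op 3 (swap): stack=[10,8] mem=[0,0,0,0]
After op 4 (STO M0): stack=[10] mem=[8,0,0,0]
After op 5 (push 1): stack=[10,1] mem=[8,0,0,0]

[10, 1]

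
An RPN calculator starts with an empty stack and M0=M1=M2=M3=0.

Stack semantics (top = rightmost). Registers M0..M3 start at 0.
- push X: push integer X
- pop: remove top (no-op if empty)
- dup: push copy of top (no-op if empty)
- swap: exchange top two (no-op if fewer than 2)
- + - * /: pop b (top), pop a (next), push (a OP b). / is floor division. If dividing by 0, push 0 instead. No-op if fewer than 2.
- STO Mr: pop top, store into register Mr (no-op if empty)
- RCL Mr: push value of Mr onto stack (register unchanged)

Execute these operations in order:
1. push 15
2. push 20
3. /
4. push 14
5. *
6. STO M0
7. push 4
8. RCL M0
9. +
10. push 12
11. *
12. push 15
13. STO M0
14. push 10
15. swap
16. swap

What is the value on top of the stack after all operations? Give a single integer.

After op 1 (push 15): stack=[15] mem=[0,0,0,0]
After op 2 (push 20): stack=[15,20] mem=[0,0,0,0]
After op 3 (/): stack=[0] mem=[0,0,0,0]
After op 4 (push 14): stack=[0,14] mem=[0,0,0,0]
After op 5 (*): stack=[0] mem=[0,0,0,0]
After op 6 (STO M0): stack=[empty] mem=[0,0,0,0]
After op 7 (push 4): stack=[4] mem=[0,0,0,0]
After op 8 (RCL M0): stack=[4,0] mem=[0,0,0,0]
After op 9 (+): stack=[4] mem=[0,0,0,0]
After op 10 (push 12): stack=[4,12] mem=[0,0,0,0]
After op 11 (*): stack=[48] mem=[0,0,0,0]
After op 12 (push 15): stack=[48,15] mem=[0,0,0,0]
After op 13 (STO M0): stack=[48] mem=[15,0,0,0]
After op 14 (push 10): stack=[48,10] mem=[15,0,0,0]
After op 15 (swap): stack=[10,48] mem=[15,0,0,0]
After op 16 (swap): stack=[48,10] mem=[15,0,0,0]

Answer: 10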